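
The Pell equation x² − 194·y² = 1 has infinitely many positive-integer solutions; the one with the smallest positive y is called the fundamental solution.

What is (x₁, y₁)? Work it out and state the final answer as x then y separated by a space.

√194 → a₀=13, period (1,12,1,26); ℓ=4 even so k=3
a_0=13:  p_0=13·1+0=13,  q_0=13·0+1=1
a_1=1:  p_1=1·13+1=14,  q_1=1·1+0=1
a_2=12:  p_2=12·14+13=181,  q_2=12·1+1=13
a_3=1:  p_3=1·181+14=195,  q_3=1·13+1=14
→ (195, 14).  Check: 195²=38025, 194·14²=38024, difference 1.

195 14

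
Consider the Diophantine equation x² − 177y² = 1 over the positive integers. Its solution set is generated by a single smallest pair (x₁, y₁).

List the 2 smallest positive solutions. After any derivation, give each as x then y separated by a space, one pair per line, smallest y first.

[13; 3,3,2,8,2,3,3,26] for √177; ℓ=8 ⇒ convergent index 7
a_0=13:  p_0=13·1+0=13,  q_0=13·0+1=1
…
a_6=3:  p_6=3·5468+2581=18985,  q_6=3·411+194=1427
a_7=3:  p_7=3·18985+5468=62423,  q_7=3·1427+411=4692
(x₁, y₁) = (62423, 4692);  62423² − 177·4692² = 1 ✓
(62423+4692√177)^2 = 7793261857 + 585777432√177

62423 4692
7793261857 585777432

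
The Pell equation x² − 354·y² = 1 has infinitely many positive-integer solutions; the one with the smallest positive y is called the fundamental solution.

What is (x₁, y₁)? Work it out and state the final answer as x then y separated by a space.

258065 13716

√354 → a₀=18, period (1,4,2,2,18,2,2,4,1,36); ℓ=10 even so k=9
k=0  a_k=18  p_k/q_k = 18/1
…
k=2  a_k=4  p_k/q_k = 94/5
k=3  a_k=2  p_k/q_k = 207/11
…
k=5  a_k=18  p_k/q_k = 9351/497
k=6  a_k=2  p_k/q_k = 19210/1021
k=7  a_k=2  p_k/q_k = 47771/2539
k=8  a_k=4  p_k/q_k = 210294/11177
k=9  a_k=1  p_k/q_k = 258065/13716
→ (258065, 13716).  Check: 258065²=66597544225, 354·13716²=66597544224, difference 1.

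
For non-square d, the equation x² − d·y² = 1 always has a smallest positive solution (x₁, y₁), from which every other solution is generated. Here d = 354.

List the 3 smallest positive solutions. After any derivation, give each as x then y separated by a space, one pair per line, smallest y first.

√354 = [18; 1,4,2,2,18,2,2,4,1,36, …], period ℓ=10 (even) → k=9
k=0  a_k=18  p_k/q_k = 18/1
k=1  a_k=1  p_k/q_k = 19/1
…
k=3  a_k=2  p_k/q_k = 207/11
k=4  a_k=2  p_k/q_k = 508/27
k=5  a_k=18  p_k/q_k = 9351/497
k=6  a_k=2  p_k/q_k = 19210/1021
k=7  a_k=2  p_k/q_k = 47771/2539
k=8  a_k=4  p_k/q_k = 210294/11177
k=9  a_k=1  p_k/q_k = 258065/13716
→ (258065, 13716).  Check: 258065²=66597544225, 354·13716²=66597544224, difference 1.
(x_2, y_2) = (258065·258065 + 354·13716·13716, 258065·13716 + 13716·258065) = (133195088449, 7079239080)
(x_3, y_3) = (258065·133195088449 + 354·13716·7079239080, 258065·7079239080 + 13716·133195088449) = (68745981000924305, 3653807666346684)

258065 13716
133195088449 7079239080
68745981000924305 3653807666346684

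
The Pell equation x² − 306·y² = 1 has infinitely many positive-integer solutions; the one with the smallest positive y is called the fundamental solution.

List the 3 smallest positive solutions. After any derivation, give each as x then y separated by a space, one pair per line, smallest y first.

35 2
2449 140
171395 9798

d=306: √d = [17; 2,34] (ℓ=2, even), read p_1/q_1
i=0: a=17 ⇒ p=17, q=1
i=1: a=2 ⇒ p=35, q=2
(x₁, y₁) = (35, 2);  35² − 306·2² = 1 ✓
n=2: (35,2)∘(35,2) = (35·35+306·2·2, 35·2+2·35) = (2449,140)
n=3: (2449,140)∘(35,2) = (35·2449+306·2·140, 35·140+2·2449) = (171395,9798)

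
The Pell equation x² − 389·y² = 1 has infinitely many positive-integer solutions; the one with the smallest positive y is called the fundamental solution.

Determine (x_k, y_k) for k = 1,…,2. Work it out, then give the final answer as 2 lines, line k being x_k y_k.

√389 = [19; 1,2,1,1,1,1,2,1,38, …], period ℓ=9 (odd) → k=17
k=0  a_k=19  p_k/q_k = 19/1
k=1  a_k=1  p_k/q_k = 20/1
k=2  a_k=2  p_k/q_k = 59/3
k=3  a_k=1  p_k/q_k = 79/4
…
k=5  a_k=1  p_k/q_k = 217/11
k=6  a_k=1  p_k/q_k = 355/18
k=7  a_k=2  p_k/q_k = 927/47
k=8  a_k=1  p_k/q_k = 1282/65
k=9  a_k=38  p_k/q_k = 49643/2517
k=10  a_k=1  p_k/q_k = 50925/2582
…
k=12  a_k=1  p_k/q_k = 202418/10263
…
k=14  a_k=1  p_k/q_k = 556329/28207
…
k=16  a_k=2  p_k/q_k = 2376809/120509
k=17  a_k=1  p_k/q_k = 3287049/166660
(x₁, y₁) = (3287049, 166660);  3287049² − 389·166660² = 1 ✓
k=2:  x_2 = 3287049·3287049+389·166660·166660 = 21609382256801,  y_2 = 3287049·166660+166660·3287049 = 1095639172680

3287049 166660
21609382256801 1095639172680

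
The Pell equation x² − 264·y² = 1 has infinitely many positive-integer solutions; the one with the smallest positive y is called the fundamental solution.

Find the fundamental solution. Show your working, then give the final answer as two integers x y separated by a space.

65 4

[16; 4,32] for √264; ℓ=2 ⇒ convergent index 1
step 0: (16, 1)  from 16·(1,0) + (0,1)
step 1: (65, 4)  from 4·(16,1) + (1,0)
→ (65, 4).  Check: 65²=4225, 264·4²=4224, difference 1.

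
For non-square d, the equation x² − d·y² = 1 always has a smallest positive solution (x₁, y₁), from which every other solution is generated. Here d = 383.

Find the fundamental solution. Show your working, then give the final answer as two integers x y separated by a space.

18768 959

[19; 1,1,3,19,3,1,1,38] for √383; ℓ=8 ⇒ convergent index 7
a_0=19:  p_0=19·1+0=19,  q_0=19·0+1=1
a_1=1:  p_1=1·19+1=20,  q_1=1·1+0=1
…
a_4=19:  p_4=19·137+39=2642,  q_4=19·7+2=135
a_5=3:  p_5=3·2642+137=8063,  q_5=3·135+7=412
a_6=1:  p_6=1·8063+2642=10705,  q_6=1·412+135=547
a_7=1:  p_7=1·10705+8063=18768,  q_7=1·547+412=959
→ (18768, 959).  Check: 18768²=352237824, 383·959²=352237823, difference 1.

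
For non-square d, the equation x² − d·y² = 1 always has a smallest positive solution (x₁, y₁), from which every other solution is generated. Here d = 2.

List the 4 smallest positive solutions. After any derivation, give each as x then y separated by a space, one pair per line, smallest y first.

3 2
17 12
99 70
577 408

√2 → a₀=1, period (2); ℓ=1 odd so k=1
a_0=1:  p_0=1·1+0=1,  q_0=1·0+1=1
a_1=2:  p_1=2·1+1=3,  q_1=2·1+0=2
fundamental: x₁=3, y₁=2  (since 9 − 2·4 = 1)
(3+2√2)^2 = 17 + 12√2
(3+2√2)^3 = 99 + 70√2
(3+2√2)^4 = 577 + 408√2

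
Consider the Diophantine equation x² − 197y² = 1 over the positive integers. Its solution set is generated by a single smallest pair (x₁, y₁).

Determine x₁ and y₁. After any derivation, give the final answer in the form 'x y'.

393 28

d=197: √d = [14; 28] (ℓ=1, odd), read p_1/q_1
step 0: (14, 1)  from 14·(1,0) + (0,1)
step 1: (393, 28)  from 28·(14,1) + (1,0)
→ (393, 28).  Check: 393²=154449, 197·28²=154448, difference 1.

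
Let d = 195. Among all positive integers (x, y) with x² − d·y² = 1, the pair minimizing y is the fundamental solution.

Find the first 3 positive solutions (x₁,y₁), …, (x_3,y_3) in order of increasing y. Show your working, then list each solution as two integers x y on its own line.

14 1
391 28
10934 783

d=195: √d = [13; 1,26] (ℓ=2, even), read p_1/q_1
k=0  a_k=13  p_k/q_k = 13/1
k=1  a_k=1  p_k/q_k = 14/1
(x₁, y₁) = (14, 1);  14² − 195·1² = 1 ✓
n=2: (14,1)∘(14,1) = (14·14+195·1·1, 14·1+1·14) = (391,28)
n=3: (391,28)∘(14,1) = (14·391+195·1·28, 14·28+1·391) = (10934,783)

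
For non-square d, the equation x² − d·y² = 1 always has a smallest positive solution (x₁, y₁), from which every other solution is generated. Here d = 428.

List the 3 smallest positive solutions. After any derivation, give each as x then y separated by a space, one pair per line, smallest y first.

√428 = [20; 1,2,4,1,5,10,5,1,4,2,1,40, …], period ℓ=12 (even) → k=11
i=0: a=20 ⇒ p=20, q=1
…
i=4: a=1 ⇒ p=331, q=16
i=5: a=5 ⇒ p=1924, q=93
i=6: a=10 ⇒ p=19571, q=946
i=7: a=5 ⇒ p=99779, q=4823
…
i=9: a=4 ⇒ p=577179, q=27899
i=10: a=2 ⇒ p=1273708, q=61567
i=11: a=1 ⇒ p=1850887, q=89466
fundamental: x₁=1850887, y₁=89466  (since 3425782686769 − 428·8004165156 = 1)
n=2: (1850887,89466)∘(1850887,89466) = (1850887·1850887+428·89466·89466, 1850887·89466+89466·1850887) = (6851565373537,331182912684)
n=3: (6851565373537,331182912684)∘(1850887,89466) = (1850887·6851565373537+428·89466·331182912684, 1850887·331182912684+89466·6851565373537) = (25362946559057703751,1225964295417811950)

1850887 89466
6851565373537 331182912684
25362946559057703751 1225964295417811950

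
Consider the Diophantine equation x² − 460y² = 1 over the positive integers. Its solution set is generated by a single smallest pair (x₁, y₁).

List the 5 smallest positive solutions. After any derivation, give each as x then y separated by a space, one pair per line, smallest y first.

[21; 2,4,3,1,2,10,2,1,3,4,2,42] for √460; ℓ=12 ⇒ convergent index 11
step 0: (21, 1)  from 21·(1,0) + (0,1)
…
step 2: (193, 9)  from 4·(43,2) + (21,1)
…
step 4: (815, 38)  from 1·(622,29) + (193,9)
step 5: (2252, 105)  from 2·(815,38) + (622,29)
step 6: (23335, 1088)  from 10·(2252,105) + (815,38)
step 7: (48922, 2281)  from 2·(23335,1088) + (2252,105)
step 8: (72257, 3369)  from 1·(48922,2281) + (23335,1088)
…
step 10: (1135029, 52921)  from 4·(265693,12388) + (72257,3369)
step 11: (2535751, 118230)  from 2·(1135029,52921) + (265693,12388)
(x₁, y₁) = (2535751, 118230);  2535751² − 460·118230² = 1 ✓
n=2: (2535751,118230)∘(2535751,118230) = (2535751·2535751+460·118230·118230, 2535751·118230+118230·2535751) = (12860066268001,599603681460)
n=3: (12860066268001,599603681460)∘(2535751,118230) = (2535751·12860066268001+460·118230·599603681460, 2535751·599603681460+118230·12860066268001) = (65219851798297071751,3040891269731634690)
n=4: (65219851798297071751,3040891269731634690)∘(2535751,118230) = (2535751·65219851798297071751+460·118230·3040891269731634690, 2535751·3040891269731634690+118230·65219851798297071751) = (330762608834754335913072001,15421886156225925189922920)
n=5: (330762608834754335913072001,15421886156225925189922920)∘(2535751,118230) = (2535751·330762608834754335913072001+460·118230·15421886156225925189922920, 2535751·15421886156225925189922920+118230·330762608834754335913072001) = (1677463232230609064240018182143751,78212126485069051161274736991150)

2535751 118230
12860066268001 599603681460
65219851798297071751 3040891269731634690
330762608834754335913072001 15421886156225925189922920
1677463232230609064240018182143751 78212126485069051161274736991150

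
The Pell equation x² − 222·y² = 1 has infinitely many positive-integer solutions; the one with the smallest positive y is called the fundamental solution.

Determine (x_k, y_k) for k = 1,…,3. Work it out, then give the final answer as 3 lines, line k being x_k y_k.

d=222: √d = [14; 1,8,1,28] (ℓ=4, even), read p_3/q_3
a_0=14:  p_0=14·1+0=14,  q_0=14·0+1=1
a_1=1:  p_1=1·14+1=15,  q_1=1·1+0=1
a_2=8:  p_2=8·15+14=134,  q_2=8·1+1=9
a_3=1:  p_3=1·134+15=149,  q_3=1·9+1=10
→ (149, 10).  Check: 149²=22201, 222·10²=22200, difference 1.
(149+10√222)^2 = 44401 + 2980√222
(149+10√222)^3 = 13231349 + 888030√222

149 10
44401 2980
13231349 888030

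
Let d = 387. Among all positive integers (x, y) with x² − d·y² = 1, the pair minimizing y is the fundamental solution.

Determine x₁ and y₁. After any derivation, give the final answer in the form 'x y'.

3482 177

d=387: √d = [19; 1,2,19,2,1,38] (ℓ=6, even), read p_5/q_5
i=0: a=19 ⇒ p=19, q=1
…
i=2: a=2 ⇒ p=59, q=3
…
i=4: a=2 ⇒ p=2341, q=119
i=5: a=1 ⇒ p=3482, q=177
fundamental: x₁=3482, y₁=177  (since 12124324 − 387·31329 = 1)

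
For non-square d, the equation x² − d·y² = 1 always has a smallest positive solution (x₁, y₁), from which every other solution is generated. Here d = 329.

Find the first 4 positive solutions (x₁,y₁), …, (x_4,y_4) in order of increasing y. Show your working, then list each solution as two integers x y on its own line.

√329 → a₀=18, period (7,4,2,1,1,4,1,1,2,4,7,36); ℓ=12 even so k=11
k=0  a_k=18  p_k/q_k = 18/1
…
k=4  a_k=1  p_k/q_k = 1705/94
k=5  a_k=1  p_k/q_k = 2884/159
k=6  a_k=4  p_k/q_k = 13241/730
k=7  a_k=1  p_k/q_k = 16125/889
k=8  a_k=1  p_k/q_k = 29366/1619
k=9  a_k=2  p_k/q_k = 74857/4127
k=10  a_k=4  p_k/q_k = 328794/18127
k=11  a_k=7  p_k/q_k = 2376415/131016
→ (2376415, 131016).  Check: 2376415²=5647348252225, 329·131016²=5647348252224, difference 1.
(x_2, y_2) = (2376415·2376415 + 329·131016·131016, 2376415·131016 + 131016·2376415) = (11294696504449, 622696775280)
(x_3, y_3) = (2376415·11294696504449 + 329·131016·622696775280, 2376415·622696775280 + 131016·11294696504449) = (53681772387237964255, 2959571914453911384)
(x_4, y_4) = (2376415·53681772387237964255 + 329·131016·2959571914453911384, 2376415·2959571914453911384 + 131016·53681772387237964255) = (255140338255224918953587201, 14066342182173360946441440)

2376415 131016
11294696504449 622696775280
53681772387237964255 2959571914453911384
255140338255224918953587201 14066342182173360946441440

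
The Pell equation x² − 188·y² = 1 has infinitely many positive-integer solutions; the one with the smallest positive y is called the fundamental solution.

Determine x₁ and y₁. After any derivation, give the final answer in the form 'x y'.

4607 336

√188 = [13; 1,2,2,6,2,2,1,26, …], period ℓ=8 (even) → k=7
k=0  a_k=13  p_k/q_k = 13/1
…
k=3  a_k=2  p_k/q_k = 96/7
k=4  a_k=6  p_k/q_k = 617/45
…
k=6  a_k=2  p_k/q_k = 3277/239
k=7  a_k=1  p_k/q_k = 4607/336
fundamental: x₁=4607, y₁=336  (since 21224449 − 188·112896 = 1)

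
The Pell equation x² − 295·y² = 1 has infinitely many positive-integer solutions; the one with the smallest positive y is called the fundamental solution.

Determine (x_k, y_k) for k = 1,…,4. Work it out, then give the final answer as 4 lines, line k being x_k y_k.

2024999 117900
8201241900001 477494764200
33215013292518224999 1933852840020353700
134520737404664024967600001 7832100134376274949528400

√295 → a₀=17, period (5,1,2,3,2,6,2,3,2,1,5,34); ℓ=12 even so k=11
k=0  a_k=17  p_k/q_k = 17/1
k=1  a_k=5  p_k/q_k = 86/5
k=2  a_k=1  p_k/q_k = 103/6
…
k=4  a_k=3  p_k/q_k = 979/57
k=5  a_k=2  p_k/q_k = 2250/131
k=6  a_k=6  p_k/q_k = 14479/843
…
k=8  a_k=3  p_k/q_k = 108103/6294
k=9  a_k=2  p_k/q_k = 247414/14405
k=10  a_k=1  p_k/q_k = 355517/20699
k=11  a_k=5  p_k/q_k = 2024999/117900
(x₁, y₁) = (2024999, 117900);  2024999² − 295·117900² = 1 ✓
(x_2, y_2) = (2024999·2024999 + 295·117900·117900, 2024999·117900 + 117900·2024999) = (8201241900001, 477494764200)
(x_3, y_3) = (2024999·8201241900001 + 295·117900·477494764200, 2024999·477494764200 + 117900·8201241900001) = (33215013292518224999, 1933852840020353700)
(x_4, y_4) = (2024999·33215013292518224999 + 295·117900·1933852840020353700, 2024999·1933852840020353700 + 117900·33215013292518224999) = (134520737404664024967600001, 7832100134376274949528400)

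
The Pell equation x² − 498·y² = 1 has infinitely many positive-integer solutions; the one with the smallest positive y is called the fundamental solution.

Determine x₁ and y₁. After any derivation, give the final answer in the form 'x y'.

√498 = [22; 3,6,22,6,3,44, …], period ℓ=6 (even) → k=5
k=0  a_k=22  p_k/q_k = 22/1
k=1  a_k=3  p_k/q_k = 67/3
…
k=4  a_k=6  p_k/q_k = 56794/2545
k=5  a_k=3  p_k/q_k = 179777/8056
(x₁, y₁) = (179777, 8056);  179777² − 498·8056² = 1 ✓

179777 8056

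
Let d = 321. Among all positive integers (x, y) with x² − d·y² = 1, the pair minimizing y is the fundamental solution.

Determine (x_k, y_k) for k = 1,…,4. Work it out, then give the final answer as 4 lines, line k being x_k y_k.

215 12
92449 5160
39752855 2218788
17093635201 954073680

√321 = [17; 1,10,1,34, …], period ℓ=4 (even) → k=3
step 0: (17, 1)  from 17·(1,0) + (0,1)
…
step 2: (197, 11)  from 10·(18,1) + (17,1)
step 3: (215, 12)  from 1·(197,11) + (18,1)
(x₁, y₁) = (215, 12);  215² − 321·12² = 1 ✓
(x_2, y_2) = (215·215 + 321·12·12, 215·12 + 12·215) = (92449, 5160)
(x_3, y_3) = (215·92449 + 321·12·5160, 215·5160 + 12·92449) = (39752855, 2218788)
(x_4, y_4) = (215·39752855 + 321·12·2218788, 215·2218788 + 12·39752855) = (17093635201, 954073680)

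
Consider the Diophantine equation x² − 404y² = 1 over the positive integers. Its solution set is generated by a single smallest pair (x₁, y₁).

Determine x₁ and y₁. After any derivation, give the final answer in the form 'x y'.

201 10

√404 = [20; 10,40, …], period ℓ=2 (even) → k=1
step 0: (20, 1)  from 20·(1,0) + (0,1)
step 1: (201, 10)  from 10·(20,1) + (1,0)
→ (201, 10).  Check: 201²=40401, 404·10²=40400, difference 1.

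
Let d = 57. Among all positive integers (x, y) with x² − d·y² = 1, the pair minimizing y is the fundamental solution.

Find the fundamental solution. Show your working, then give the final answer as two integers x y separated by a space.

√57 → a₀=7, period (1,1,4,1,1,14); ℓ=6 even so k=5
step 0: (7, 1)  from 7·(1,0) + (0,1)
…
step 3: (68, 9)  from 4·(15,2) + (8,1)
step 4: (83, 11)  from 1·(68,9) + (15,2)
step 5: (151, 20)  from 1·(83,11) + (68,9)
(x₁, y₁) = (151, 20);  151² − 57·20² = 1 ✓

151 20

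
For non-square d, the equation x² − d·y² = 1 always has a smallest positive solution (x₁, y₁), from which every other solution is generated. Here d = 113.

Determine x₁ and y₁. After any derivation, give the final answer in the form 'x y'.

1204353 113296

[10; 1,1,1,2,2,1,1,1,20] for √113; ℓ=9 ⇒ convergent index 17
k=0  a_k=10  p_k/q_k = 10/1
k=1  a_k=1  p_k/q_k = 11/1
…
k=3  a_k=1  p_k/q_k = 32/3
k=4  a_k=2  p_k/q_k = 85/8
k=5  a_k=2  p_k/q_k = 202/19
k=6  a_k=1  p_k/q_k = 287/27
k=7  a_k=1  p_k/q_k = 489/46
k=8  a_k=1  p_k/q_k = 776/73
k=9  a_k=20  p_k/q_k = 16009/1506
…
k=12  a_k=1  p_k/q_k = 49579/4664
…
k=16  a_k=1  p_k/q_k = 758918/71393
k=17  a_k=1  p_k/q_k = 1204353/113296
(x₁, y₁) = (1204353, 113296);  1204353² − 113·113296² = 1 ✓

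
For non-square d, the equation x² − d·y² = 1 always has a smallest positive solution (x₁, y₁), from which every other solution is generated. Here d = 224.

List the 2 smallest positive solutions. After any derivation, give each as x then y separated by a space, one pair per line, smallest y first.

√224 → a₀=14, period (1,28); ℓ=2 even so k=1
step 0: (14, 1)  from 14·(1,0) + (0,1)
step 1: (15, 1)  from 1·(14,1) + (1,0)
fundamental: x₁=15, y₁=1  (since 225 − 224·1 = 1)
(x_2, y_2) = (15·15 + 224·1·1, 15·1 + 1·15) = (449, 30)

15 1
449 30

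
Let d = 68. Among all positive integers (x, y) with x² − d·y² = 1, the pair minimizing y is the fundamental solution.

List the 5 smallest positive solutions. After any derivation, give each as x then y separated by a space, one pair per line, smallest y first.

√68 → a₀=8, period (4,16); ℓ=2 even so k=1
step 0: (8, 1)  from 8·(1,0) + (0,1)
step 1: (33, 4)  from 4·(8,1) + (1,0)
fundamental: x₁=33, y₁=4  (since 1089 − 68·16 = 1)
k=2:  x_2 = 33·33+68·4·4 = 2177,  y_2 = 33·4+4·33 = 264
k=3:  x_3 = 33·2177+68·4·264 = 143649,  y_3 = 33·264+4·2177 = 17420
k=4:  x_4 = 33·143649+68·4·17420 = 9478657,  y_4 = 33·17420+4·143649 = 1149456
k=5:  x_5 = 33·9478657+68·4·1149456 = 625447713,  y_5 = 33·1149456+4·9478657 = 75846676

33 4
2177 264
143649 17420
9478657 1149456
625447713 75846676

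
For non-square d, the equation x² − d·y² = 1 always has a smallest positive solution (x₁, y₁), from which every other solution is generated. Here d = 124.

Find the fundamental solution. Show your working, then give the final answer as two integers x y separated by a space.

4620799 414960

[11; 7,2,1,1,1,…,2,7,22] for √124; ℓ=16 ⇒ convergent index 15
k=0  a_k=11  p_k/q_k = 11/1
…
k=10  a_k=3  p_k/q_k = 67292/6043
…
k=14  a_k=2  p_k/q_k = 626251/56239
k=15  a_k=7  p_k/q_k = 4620799/414960
fundamental: x₁=4620799, y₁=414960  (since 21351783398401 − 124·172191801600 = 1)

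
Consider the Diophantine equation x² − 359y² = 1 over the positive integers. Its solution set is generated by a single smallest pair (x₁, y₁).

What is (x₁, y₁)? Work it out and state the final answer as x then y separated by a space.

[18; 1,17,1,36] for √359; ℓ=4 ⇒ convergent index 3
step 0: (18, 1)  from 18·(1,0) + (0,1)
step 1: (19, 1)  from 1·(18,1) + (1,0)
step 2: (341, 18)  from 17·(19,1) + (18,1)
step 3: (360, 19)  from 1·(341,18) + (19,1)
(x₁, y₁) = (360, 19);  360² − 359·19² = 1 ✓

360 19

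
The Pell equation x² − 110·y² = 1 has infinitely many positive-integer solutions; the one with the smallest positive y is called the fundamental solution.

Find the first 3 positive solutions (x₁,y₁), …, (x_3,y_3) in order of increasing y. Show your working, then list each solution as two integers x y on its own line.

21 2
881 84
36981 3526

[10; 2,20] for √110; ℓ=2 ⇒ convergent index 1
k=0  a_k=10  p_k/q_k = 10/1
k=1  a_k=2  p_k/q_k = 21/2
fundamental: x₁=21, y₁=2  (since 441 − 110·4 = 1)
(x_2, y_2) = (21·21 + 110·2·2, 21·2 + 2·21) = (881, 84)
(x_3, y_3) = (21·881 + 110·2·84, 21·84 + 2·881) = (36981, 3526)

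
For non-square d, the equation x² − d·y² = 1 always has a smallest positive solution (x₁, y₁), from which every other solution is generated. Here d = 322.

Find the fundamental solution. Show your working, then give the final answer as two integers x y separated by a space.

323 18

√322 → a₀=17, period (1,16,1,34); ℓ=4 even so k=3
step 0: (17, 1)  from 17·(1,0) + (0,1)
step 1: (18, 1)  from 1·(17,1) + (1,0)
step 2: (305, 17)  from 16·(18,1) + (17,1)
step 3: (323, 18)  from 1·(305,17) + (18,1)
fundamental: x₁=323, y₁=18  (since 104329 − 322·324 = 1)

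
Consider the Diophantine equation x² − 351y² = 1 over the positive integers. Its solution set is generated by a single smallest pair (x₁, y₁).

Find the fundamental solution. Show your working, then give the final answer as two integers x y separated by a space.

62425 3332

d=351: √d = [18; 1,2,1,3,2,2,2,3,1,2,1,36] (ℓ=12, even), read p_11/q_11
a_0=18:  p_0=18·1+0=18,  q_0=18·0+1=1
a_1=1:  p_1=1·18+1=19,  q_1=1·1+0=1
…
a_3=1:  p_3=1·56+19=75,  q_3=1·3+1=4
…
a_6=2:  p_6=2·637+281=1555,  q_6=2·34+15=83
…
a_9=1:  p_9=1·12796+3747=16543,  q_9=1·683+200=883
a_10=2:  p_10=2·16543+12796=45882,  q_10=2·883+683=2449
a_11=1:  p_11=1·45882+16543=62425,  q_11=1·2449+883=3332
→ (62425, 3332).  Check: 62425²=3896880625, 351·3332²=3896880624, difference 1.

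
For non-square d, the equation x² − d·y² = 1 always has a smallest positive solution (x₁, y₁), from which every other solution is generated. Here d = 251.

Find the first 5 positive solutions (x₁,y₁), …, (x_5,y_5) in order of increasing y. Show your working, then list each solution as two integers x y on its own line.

3674890 231957
27009633024199 1704832919460
198514860608593651330 12530146894788486843
1459040552203802437039183201 92093823044376819996025080
10723627069776264560841239313394450 676869338735087333923490423995557

d=251: √d = [15; 1,5,2,1,2,…,5,1,30] (ℓ=14, even), read p_13/q_13
k=0  a_k=15  p_k/q_k = 15/1
k=1  a_k=1  p_k/q_k = 16/1
k=2  a_k=5  p_k/q_k = 95/6
k=3  a_k=2  p_k/q_k = 206/13
…
k=8  a_k=2  p_k/q_k = 61043/3853
k=9  a_k=2  p_k/q_k = 151649/9572
k=10  a_k=1  p_k/q_k = 212692/13425
k=11  a_k=2  p_k/q_k = 577033/36422
k=12  a_k=5  p_k/q_k = 3097857/195535
k=13  a_k=1  p_k/q_k = 3674890/231957
→ (3674890, 231957).  Check: 3674890²=13504816512100, 251·231957²=13504816512099, difference 1.
k=2:  x_2 = 3674890·3674890+251·231957·231957 = 27009633024199,  y_2 = 3674890·231957+231957·3674890 = 1704832919460
k=3:  x_3 = 3674890·27009633024199+251·231957·1704832919460 = 198514860608593651330,  y_3 = 3674890·1704832919460+231957·27009633024199 = 12530146894788486843
k=4:  x_4 = 3674890·198514860608593651330+251·231957·12530146894788486843 = 1459040552203802437039183201,  y_4 = 3674890·12530146894788486843+231957·198514860608593651330 = 92093823044376819996025080
k=5:  x_5 = 3674890·1459040552203802437039183201+251·231957·92093823044376819996025080 = 10723627069776264560841239313394450,  y_5 = 3674890·92093823044376819996025080+231957·1459040552203802437039183201 = 676869338735087333923490423995557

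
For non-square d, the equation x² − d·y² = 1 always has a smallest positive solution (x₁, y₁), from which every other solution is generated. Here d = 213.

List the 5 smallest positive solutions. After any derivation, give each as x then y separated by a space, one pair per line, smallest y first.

[14; 1,1,2,6,1,8,1,6,2,1,1,28] for √213; ℓ=12 ⇒ convergent index 11
i=0: a=14 ⇒ p=14, q=1
i=1: a=1 ⇒ p=15, q=1
i=2: a=1 ⇒ p=29, q=2
i=3: a=2 ⇒ p=73, q=5
…
i=7: a=1 ⇒ p=5327, q=365
i=8: a=6 ⇒ p=36749, q=2518
…
i=10: a=1 ⇒ p=115574, q=7919
i=11: a=1 ⇒ p=194399, q=13320
(x₁, y₁) = (194399, 13320);  194399² − 213·13320² = 1 ✓
(194399+13320√213)^2 = 75581942401 + 5178789360√213
(194399+13320√213)^3 = 29386108041429599 + 2013502945575960√213
(194399+13320√213)^4 = 11425260034216163289601 + 782845918228863306720√213
(194399+13320√213)^5 = 4442118250753789746628859999 + 304368927313532092980546600√213

194399 13320
75581942401 5178789360
29386108041429599 2013502945575960
11425260034216163289601 782845918228863306720
4442118250753789746628859999 304368927313532092980546600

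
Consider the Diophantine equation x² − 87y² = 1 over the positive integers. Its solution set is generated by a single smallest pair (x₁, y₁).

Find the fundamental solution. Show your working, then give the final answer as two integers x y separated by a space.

28 3

d=87: √d = [9; 3,18] (ℓ=2, even), read p_1/q_1
i=0: a=9 ⇒ p=9, q=1
i=1: a=3 ⇒ p=28, q=3
fundamental: x₁=28, y₁=3  (since 784 − 87·9 = 1)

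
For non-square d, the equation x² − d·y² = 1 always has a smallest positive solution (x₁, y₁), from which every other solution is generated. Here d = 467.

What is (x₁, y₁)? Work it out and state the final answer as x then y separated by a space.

1625626 75225

[21; 1,1,1,1,3,…,1,1,42] for √467; ℓ=14 ⇒ convergent index 13
a_0=21:  p_0=21·1+0=21,  q_0=21·0+1=1
…
a_5=3:  p_5=3·108+65=389,  q_5=3·5+3=18
…
a_7=21:  p_7=21·1275+389=27164,  q_7=21·59+18=1257
a_8=3:  p_8=3·27164+1275=82767,  q_8=3·1257+59=3830
a_9=3:  p_9=3·82767+27164=275465,  q_9=3·3830+1257=12747
…
a_12=1:  p_12=1·633697+358232=991929,  q_12=1·29324+16577=45901
a_13=1:  p_13=1·991929+633697=1625626,  q_13=1·45901+29324=75225
(x₁, y₁) = (1625626, 75225);  1625626² − 467·75225² = 1 ✓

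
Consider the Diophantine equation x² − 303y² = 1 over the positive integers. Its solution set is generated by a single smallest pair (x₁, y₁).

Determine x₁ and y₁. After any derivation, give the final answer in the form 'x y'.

√303 = [17; 2,2,5,2,2,34, …], period ℓ=6 (even) → k=5
i=0: a=17 ⇒ p=17, q=1
…
i=2: a=2 ⇒ p=87, q=5
…
i=4: a=2 ⇒ p=1027, q=59
i=5: a=2 ⇒ p=2524, q=145
→ (2524, 145).  Check: 2524²=6370576, 303·145²=6370575, difference 1.

2524 145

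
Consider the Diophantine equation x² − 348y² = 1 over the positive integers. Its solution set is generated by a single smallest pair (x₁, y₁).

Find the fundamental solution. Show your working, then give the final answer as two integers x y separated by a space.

√348 → a₀=18, period (1,1,1,8,1,1,1,36); ℓ=8 even so k=7
k=0  a_k=18  p_k/q_k = 18/1
k=1  a_k=1  p_k/q_k = 19/1
k=2  a_k=1  p_k/q_k = 37/2
k=3  a_k=1  p_k/q_k = 56/3
…
k=6  a_k=1  p_k/q_k = 1026/55
k=7  a_k=1  p_k/q_k = 1567/84
(x₁, y₁) = (1567, 84);  1567² − 348·84² = 1 ✓

1567 84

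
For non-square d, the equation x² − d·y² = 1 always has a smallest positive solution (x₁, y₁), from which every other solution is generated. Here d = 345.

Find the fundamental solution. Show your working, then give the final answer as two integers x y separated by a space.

[18; 1,1,2,1,6,1,2,1,1,36] for √345; ℓ=10 ⇒ convergent index 9
k=0  a_k=18  p_k/q_k = 18/1
k=1  a_k=1  p_k/q_k = 19/1
k=2  a_k=1  p_k/q_k = 37/2
k=3  a_k=2  p_k/q_k = 93/5
…
k=5  a_k=6  p_k/q_k = 873/47
…
k=7  a_k=2  p_k/q_k = 2879/155
k=8  a_k=1  p_k/q_k = 3882/209
k=9  a_k=1  p_k/q_k = 6761/364
fundamental: x₁=6761, y₁=364  (since 45711121 − 345·132496 = 1)

6761 364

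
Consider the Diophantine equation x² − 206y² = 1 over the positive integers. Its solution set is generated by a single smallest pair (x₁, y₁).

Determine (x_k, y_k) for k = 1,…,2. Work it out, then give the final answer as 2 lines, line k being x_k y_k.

59535 4148
7088832449 493902360

d=206: √d = [14; 2,1,5,14,5,1,2,28] (ℓ=8, even), read p_7/q_7
k=0  a_k=14  p_k/q_k = 14/1
k=1  a_k=2  p_k/q_k = 29/2
k=2  a_k=1  p_k/q_k = 43/3
k=3  a_k=5  p_k/q_k = 244/17
…
k=6  a_k=1  p_k/q_k = 20998/1463
k=7  a_k=2  p_k/q_k = 59535/4148
(x₁, y₁) = (59535, 4148);  59535² − 206·4148² = 1 ✓
(59535+4148√206)^2 = 7088832449 + 493902360√206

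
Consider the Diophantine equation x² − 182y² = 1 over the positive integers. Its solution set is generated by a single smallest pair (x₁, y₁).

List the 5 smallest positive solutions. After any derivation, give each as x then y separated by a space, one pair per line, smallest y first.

√182 = [13; 2,26, …], period ℓ=2 (even) → k=1
i=0: a=13 ⇒ p=13, q=1
i=1: a=2 ⇒ p=27, q=2
fundamental: x₁=27, y₁=2  (since 729 − 182·4 = 1)
(x_2, y_2) = (27·27 + 182·2·2, 27·2 + 2·27) = (1457, 108)
(x_3, y_3) = (27·1457 + 182·2·108, 27·108 + 2·1457) = (78651, 5830)
(x_4, y_4) = (27·78651 + 182·2·5830, 27·5830 + 2·78651) = (4245697, 314712)
(x_5, y_5) = (27·4245697 + 182·2·314712, 27·314712 + 2·4245697) = (229188987, 16988618)

27 2
1457 108
78651 5830
4245697 314712
229188987 16988618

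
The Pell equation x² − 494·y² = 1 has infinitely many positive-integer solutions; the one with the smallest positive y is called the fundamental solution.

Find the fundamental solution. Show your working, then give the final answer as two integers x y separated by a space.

√494 → a₀=22, period (4,2,2,1,2,1,2,2,4,44); ℓ=10 even so k=9
i=0: a=22 ⇒ p=22, q=1
i=1: a=4 ⇒ p=89, q=4
…
i=7: a=2 ⇒ p=6979, q=314
i=8: a=2 ⇒ p=16514, q=743
i=9: a=4 ⇒ p=73035, q=3286
fundamental: x₁=73035, y₁=3286  (since 5334111225 − 494·10797796 = 1)

73035 3286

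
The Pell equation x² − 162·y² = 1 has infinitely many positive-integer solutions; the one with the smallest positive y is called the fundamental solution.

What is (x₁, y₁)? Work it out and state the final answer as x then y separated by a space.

19601 1540

√162 = [12; 1,2,1,2,12,2,1,2,1,24, …], period ℓ=10 (even) → k=9
step 0: (12, 1)  from 12·(1,0) + (0,1)
…
step 4: (140, 11)  from 2·(51,4) + (38,3)
…
step 6: (3602, 283)  from 2·(1731,136) + (140,11)
…
step 8: (14268, 1121)  from 2·(5333,419) + (3602,283)
step 9: (19601, 1540)  from 1·(14268,1121) + (5333,419)
→ (19601, 1540).  Check: 19601²=384199201, 162·1540²=384199200, difference 1.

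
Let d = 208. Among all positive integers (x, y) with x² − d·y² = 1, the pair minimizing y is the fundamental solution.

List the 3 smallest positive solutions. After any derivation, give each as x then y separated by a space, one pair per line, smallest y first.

d=208: √d = [14; 2,2,1,2,2,28] (ℓ=6, even), read p_5/q_5
i=0: a=14 ⇒ p=14, q=1
i=1: a=2 ⇒ p=29, q=2
…
i=3: a=1 ⇒ p=101, q=7
i=4: a=2 ⇒ p=274, q=19
i=5: a=2 ⇒ p=649, q=45
→ (649, 45).  Check: 649²=421201, 208·45²=421200, difference 1.
n=2: (649,45)∘(649,45) = (649·649+208·45·45, 649·45+45·649) = (842401,58410)
n=3: (842401,58410)∘(649,45) = (649·842401+208·45·58410, 649·58410+45·842401) = (1093435849,75816135)

649 45
842401 58410
1093435849 75816135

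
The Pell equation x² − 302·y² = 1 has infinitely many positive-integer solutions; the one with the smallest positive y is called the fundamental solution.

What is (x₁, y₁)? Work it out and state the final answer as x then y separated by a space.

4276623 246092

d=302: √d = [17; 2,1,1,1,4,…,1,2,34] (ℓ=16, even), read p_15/q_15
a_0=17:  p_0=17·1+0=17,  q_0=17·0+1=1
a_1=2:  p_1=2·17+1=35,  q_1=2·1+0=2
a_2=1:  p_2=1·35+17=52,  q_2=1·2+1=3
a_3=1:  p_3=1·52+35=87,  q_3=1·3+2=5
a_4=1:  p_4=1·87+52=139,  q_4=1·5+3=8
…
a_7=1:  p_7=1·1425+643=2068,  q_7=1·82+37=119
a_8=16:  p_8=16·2068+1425=34513,  q_8=16·119+82=1986
a_9=1:  p_9=1·34513+2068=36581,  q_9=1·1986+119=2105
…
a_11=4:  p_11=4·107675+36581=467281,  q_11=4·6196+2105=26889
…
a_14=1:  p_14=1·1042237+574956=1617193,  q_14=1·59974+33085=93059
a_15=2:  p_15=2·1617193+1042237=4276623,  q_15=2·93059+59974=246092
fundamental: x₁=4276623, y₁=246092  (since 18289504284129 − 302·60561272464 = 1)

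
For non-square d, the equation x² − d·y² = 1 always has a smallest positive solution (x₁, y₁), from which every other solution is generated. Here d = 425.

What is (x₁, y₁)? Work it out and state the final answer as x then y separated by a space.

143649 6968

√425 = [20; 1,1,1,1,1,1,40, …], period ℓ=7 (odd) → k=13
step 0: (20, 1)  from 20·(1,0) + (0,1)
step 1: (21, 1)  from 1·(20,1) + (1,0)
step 2: (41, 2)  from 1·(21,1) + (20,1)
step 3: (62, 3)  from 1·(41,2) + (21,1)
step 4: (103, 5)  from 1·(62,3) + (41,2)
step 5: (165, 8)  from 1·(103,5) + (62,3)
step 6: (268, 13)  from 1·(165,8) + (103,5)
step 7: (10885, 528)  from 40·(268,13) + (165,8)
step 8: (11153, 541)  from 1·(10885,528) + (268,13)
step 9: (22038, 1069)  from 1·(11153,541) + (10885,528)
step 10: (33191, 1610)  from 1·(22038,1069) + (11153,541)
step 11: (55229, 2679)  from 1·(33191,1610) + (22038,1069)
step 12: (88420, 4289)  from 1·(55229,2679) + (33191,1610)
step 13: (143649, 6968)  from 1·(88420,4289) + (55229,2679)
fundamental: x₁=143649, y₁=6968  (since 20635035201 − 425·48553024 = 1)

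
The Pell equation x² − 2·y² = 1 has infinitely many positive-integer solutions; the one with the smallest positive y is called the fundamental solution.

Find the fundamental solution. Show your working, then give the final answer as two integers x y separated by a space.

3 2

[1; 2] for √2; ℓ=1 ⇒ convergent index 1
k=0  a_k=1  p_k/q_k = 1/1
k=1  a_k=2  p_k/q_k = 3/2
fundamental: x₁=3, y₁=2  (since 9 − 2·4 = 1)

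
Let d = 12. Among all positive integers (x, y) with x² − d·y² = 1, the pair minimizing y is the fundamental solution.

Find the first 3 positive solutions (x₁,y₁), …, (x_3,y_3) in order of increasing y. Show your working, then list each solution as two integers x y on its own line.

√12 → a₀=3, period (2,6); ℓ=2 even so k=1
a_0=3:  p_0=3·1+0=3,  q_0=3·0+1=1
a_1=2:  p_1=2·3+1=7,  q_1=2·1+0=2
→ (7, 2).  Check: 7²=49, 12·2²=48, difference 1.
n=2: (7,2)∘(7,2) = (7·7+12·2·2, 7·2+2·7) = (97,28)
n=3: (97,28)∘(7,2) = (7·97+12·2·28, 7·28+2·97) = (1351,390)

7 2
97 28
1351 390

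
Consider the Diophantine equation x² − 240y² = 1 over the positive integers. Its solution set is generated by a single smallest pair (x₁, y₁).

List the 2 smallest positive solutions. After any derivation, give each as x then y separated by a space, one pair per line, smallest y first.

√240 = [15; 2,30, …], period ℓ=2 (even) → k=1
i=0: a=15 ⇒ p=15, q=1
i=1: a=2 ⇒ p=31, q=2
→ (31, 2).  Check: 31²=961, 240·2²=960, difference 1.
n=2: (31,2)∘(31,2) = (31·31+240·2·2, 31·2+2·31) = (1921,124)

31 2
1921 124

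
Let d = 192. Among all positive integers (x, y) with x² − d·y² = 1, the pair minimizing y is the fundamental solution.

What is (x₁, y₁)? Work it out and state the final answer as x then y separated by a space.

97 7

√192 → a₀=13, period (1,5,1,26); ℓ=4 even so k=3
k=0  a_k=13  p_k/q_k = 13/1
…
k=2  a_k=5  p_k/q_k = 83/6
k=3  a_k=1  p_k/q_k = 97/7
→ (97, 7).  Check: 97²=9409, 192·7²=9408, difference 1.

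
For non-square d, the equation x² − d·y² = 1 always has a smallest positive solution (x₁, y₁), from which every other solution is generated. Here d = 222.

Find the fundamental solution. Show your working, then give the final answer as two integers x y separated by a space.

√222 = [14; 1,8,1,28, …], period ℓ=4 (even) → k=3
k=0  a_k=14  p_k/q_k = 14/1
k=1  a_k=1  p_k/q_k = 15/1
k=2  a_k=8  p_k/q_k = 134/9
k=3  a_k=1  p_k/q_k = 149/10
fundamental: x₁=149, y₁=10  (since 22201 − 222·100 = 1)

149 10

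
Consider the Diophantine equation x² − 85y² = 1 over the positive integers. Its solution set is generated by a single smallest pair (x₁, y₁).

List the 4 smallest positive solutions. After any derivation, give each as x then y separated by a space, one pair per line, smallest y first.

√85 → a₀=9, period (4,1,1,4,18); ℓ=5 odd so k=9
a_0=9:  p_0=9·1+0=9,  q_0=9·0+1=1
a_1=4:  p_1=4·9+1=37,  q_1=4·1+0=4
a_2=1:  p_2=1·37+9=46,  q_2=1·4+1=5
a_3=1:  p_3=1·46+37=83,  q_3=1·5+4=9
…
a_5=18:  p_5=18·378+83=6887,  q_5=18·41+9=747
a_6=4:  p_6=4·6887+378=27926,  q_6=4·747+41=3029
a_7=1:  p_7=1·27926+6887=34813,  q_7=1·3029+747=3776
a_8=1:  p_8=1·34813+27926=62739,  q_8=1·3776+3029=6805
a_9=4:  p_9=4·62739+34813=285769,  q_9=4·6805+3776=30996
→ (285769, 30996).  Check: 285769²=81663921361, 85·30996²=81663921360, difference 1.
k=2:  x_2 = 285769·285769+85·30996·30996 = 163327842721,  y_2 = 285769·30996+30996·285769 = 17715391848
k=3:  x_3 = 285769·163327842721+85·30996·17715391848 = 93348068572789129,  y_3 = 285769·17715391848+30996·163327842721 = 10125019625991228
k=4:  x_4 = 285769·93348068572789129+85·30996·10125019625991228 = 53351968415791425367681,  y_4 = 285769·10125019625991228+30996·93348068572789129 = 5786833466982059076816

285769 30996
163327842721 17715391848
93348068572789129 10125019625991228
53351968415791425367681 5786833466982059076816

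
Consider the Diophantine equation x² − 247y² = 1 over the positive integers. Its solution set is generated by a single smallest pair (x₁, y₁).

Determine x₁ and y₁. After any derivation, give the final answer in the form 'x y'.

85292 5427

[15; 1,2,1,1,9,1,9,1,1,2,1,30] for √247; ℓ=12 ⇒ convergent index 11
i=0: a=15 ⇒ p=15, q=1
i=1: a=1 ⇒ p=16, q=1
i=2: a=2 ⇒ p=47, q=3
i=3: a=1 ⇒ p=63, q=4
…
i=5: a=9 ⇒ p=1053, q=67
i=6: a=1 ⇒ p=1163, q=74
…
i=8: a=1 ⇒ p=12683, q=807
…
i=10: a=2 ⇒ p=61089, q=3887
i=11: a=1 ⇒ p=85292, q=5427
fundamental: x₁=85292, y₁=5427  (since 7274725264 − 247·29452329 = 1)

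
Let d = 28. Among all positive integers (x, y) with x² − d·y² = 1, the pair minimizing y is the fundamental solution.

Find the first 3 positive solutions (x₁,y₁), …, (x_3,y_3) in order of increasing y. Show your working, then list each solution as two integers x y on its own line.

d=28: √d = [5; 3,2,3,10] (ℓ=4, even), read p_3/q_3
i=0: a=5 ⇒ p=5, q=1
i=1: a=3 ⇒ p=16, q=3
i=2: a=2 ⇒ p=37, q=7
i=3: a=3 ⇒ p=127, q=24
fundamental: x₁=127, y₁=24  (since 16129 − 28·576 = 1)
k=2:  x_2 = 127·127+28·24·24 = 32257,  y_2 = 127·24+24·127 = 6096
k=3:  x_3 = 127·32257+28·24·6096 = 8193151,  y_3 = 127·6096+24·32257 = 1548360

127 24
32257 6096
8193151 1548360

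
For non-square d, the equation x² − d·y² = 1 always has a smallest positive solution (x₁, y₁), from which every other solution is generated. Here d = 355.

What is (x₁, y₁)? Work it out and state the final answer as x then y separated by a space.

[18; 1,5,3,3,1,6,1,3,3,5,1,36] for √355; ℓ=12 ⇒ convergent index 11
a_0=18:  p_0=18·1+0=18,  q_0=18·0+1=1
…
a_3=3:  p_3=3·113+19=358,  q_3=3·6+1=19
…
a_6=6:  p_6=6·1545+1187=10457,  q_6=6·82+63=555
…
a_9=3:  p_9=3·46463+12002=151391,  q_9=3·2466+637=8035
a_10=5:  p_10=5·151391+46463=803418,  q_10=5·8035+2466=42641
a_11=1:  p_11=1·803418+151391=954809,  q_11=1·42641+8035=50676
fundamental: x₁=954809, y₁=50676  (since 911660226481 − 355·2568056976 = 1)

954809 50676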